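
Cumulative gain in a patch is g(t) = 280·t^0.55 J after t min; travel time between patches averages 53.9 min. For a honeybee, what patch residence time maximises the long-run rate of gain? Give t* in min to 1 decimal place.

Maximise g(t)/(T+t): set derivative to zero → g'(t)(T+t) = g(t).
g'(t) = 0.55·280·t^-0.45. Setting 0.55·280·t^-0.45 = 280·t^0.55/(53.9+t) gives 0.55(53.9+t) = t, so 0.45·t = 0.55×53.9.
t* = 0.55×53.9/0.45 = 65.88 min.

65.9 min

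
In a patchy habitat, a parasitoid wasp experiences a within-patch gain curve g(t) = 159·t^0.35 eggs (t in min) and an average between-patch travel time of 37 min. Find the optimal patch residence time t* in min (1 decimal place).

By the marginal value theorem, leave when the instantaneous gain rate g'(t) equals the habitat-wide average g(t)/(T + t).
g'(t) = 0.35·159·t^-0.65. Setting 0.35·159·t^-0.65 = 159·t^0.35/(37+t) gives 0.35(37+t) = t, so 0.65·t = 0.35×37.
t* = 0.35×37/0.65 = 19.92 min.

19.9 min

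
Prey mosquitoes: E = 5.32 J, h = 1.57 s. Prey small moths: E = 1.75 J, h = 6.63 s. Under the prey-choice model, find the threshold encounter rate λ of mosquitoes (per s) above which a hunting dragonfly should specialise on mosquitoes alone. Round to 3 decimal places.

0.054 per s

At the threshold, the rate on mosquitoes alone equals the profitability of small moths: λ·5.32/(1 + λ·1.57) = 1.75/6.63 = 0.264.
Rearranging, λ(5.32 − 0.264×1.57) = 0.264, so λ = 0.264/4.906 = 0.05381 per s.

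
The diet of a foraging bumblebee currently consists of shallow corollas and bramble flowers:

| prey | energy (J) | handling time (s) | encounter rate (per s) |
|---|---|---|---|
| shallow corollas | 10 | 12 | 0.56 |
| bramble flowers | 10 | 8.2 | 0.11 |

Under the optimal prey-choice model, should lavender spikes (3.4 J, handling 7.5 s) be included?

No

Intake rate on the current diet: R = (0.56×10 + 0.11×10) / (1 + 0.56×12 + 0.11×8.2) = 6.7/8.622 = 0.7771 J/s.
lavender spikes: E/h = 3.4/7.5 = 0.4533 J/s.
Since 0.4533 < R, time spent handling lavender spikes is better spent searching.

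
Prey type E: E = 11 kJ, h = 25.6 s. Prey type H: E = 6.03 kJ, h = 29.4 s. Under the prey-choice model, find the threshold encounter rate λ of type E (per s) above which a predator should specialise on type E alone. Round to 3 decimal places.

Drop type H once their profitability E₂/h₂ falls below the rate achievable on type E alone: E₂/h₂ = λE₁/(1 + λh₁).
Solve for λ: λE₁h₂ = E₂(1 + λh₁) → λ(E₁h₂ − E₂h₁) = E₂ → λ = E₂/(E₁h₂ − E₂h₁).
λ = 6.03/(11×29.4 − 6.03×25.6) = 6.03/169 = 0.03567 per s.

0.036 per s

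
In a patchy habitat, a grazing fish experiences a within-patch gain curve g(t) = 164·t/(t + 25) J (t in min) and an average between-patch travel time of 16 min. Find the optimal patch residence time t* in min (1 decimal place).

Maximise g(t)/(T+t): set derivative to zero → g'(t)(T+t) = g(t).
g'(t) = 164·25/(t + 25)². Setting 164·25/(t+25)² = 164t/[(t+25)(16+t)] gives 25(16+t) = t(t+25), so t² = 25×16 = 400.
t* = √400 = 20 min.

20.0 min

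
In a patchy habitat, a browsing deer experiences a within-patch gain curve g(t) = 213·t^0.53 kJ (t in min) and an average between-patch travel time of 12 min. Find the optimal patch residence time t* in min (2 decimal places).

13.53 min

Optimal t* satisfies g'(t*) = g(t*)/(T + t*).
g'(t) = 0.53·213·t^-0.47. Setting 0.53·213·t^-0.47 = 213·t^0.53/(12+t) gives 0.53(12+t) = t, so 0.47·t = 0.53×12.
t* = 0.53×12/0.47 = 13.53 min.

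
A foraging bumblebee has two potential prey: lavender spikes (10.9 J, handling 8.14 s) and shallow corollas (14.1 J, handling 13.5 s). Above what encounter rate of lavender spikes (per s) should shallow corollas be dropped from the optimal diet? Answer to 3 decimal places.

0.436 per s

At the threshold, the rate on lavender spikes alone equals the profitability of shallow corollas: λ·10.9/(1 + λ·8.14) = 14.1/13.5 = 1.044.
Rearranging, λ(10.9 − 1.044×8.14) = 1.044, so λ = 1.044/2.398 = 0.4355 per s.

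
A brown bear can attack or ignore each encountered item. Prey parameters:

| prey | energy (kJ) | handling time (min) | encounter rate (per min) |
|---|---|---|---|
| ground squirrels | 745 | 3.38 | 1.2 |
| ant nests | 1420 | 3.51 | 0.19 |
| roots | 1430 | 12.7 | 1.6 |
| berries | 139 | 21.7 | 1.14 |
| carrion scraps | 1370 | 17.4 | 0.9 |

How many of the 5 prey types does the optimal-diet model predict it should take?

2

E/h in descending order: ant nests 405, ground squirrels 220, roots 113, carrion scraps 78.7, berries 6.41 kJ/min. The optimal diet is the largest prefix of this list for which every included type satisfies E_i/h_i > R on the types above it.
Rate on top 1: 161.9. ground squirrels: 220 > 161.9 → include.
Rate on top 2: 203.4. roots: 113 < 203.4 → exclude; stop.
Optimal diet: ant nests, ground squirrels — 2 of 5 types.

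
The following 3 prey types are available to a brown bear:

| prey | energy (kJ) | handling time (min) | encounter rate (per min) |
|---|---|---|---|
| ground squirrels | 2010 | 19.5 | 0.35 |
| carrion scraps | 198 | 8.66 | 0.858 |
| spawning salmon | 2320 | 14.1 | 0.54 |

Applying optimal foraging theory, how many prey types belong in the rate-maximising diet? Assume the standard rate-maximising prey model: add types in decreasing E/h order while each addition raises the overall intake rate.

E/h in descending order: spawning salmon 165, ground squirrels 103, carrion scraps 22.9 kJ/min. The optimal diet is the largest prefix of this list for which every included type satisfies E_i/h_i > R on the types above it.
Rate on top 1: 145.4. ground squirrels: 103 < 145.4 → exclude; stop.
Optimal diet: spawning salmon — 1 of 3 types.

1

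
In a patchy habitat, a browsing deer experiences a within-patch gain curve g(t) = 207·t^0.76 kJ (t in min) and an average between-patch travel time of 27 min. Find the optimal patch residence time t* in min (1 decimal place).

By the marginal value theorem, leave when the instantaneous gain rate g'(t) equals the habitat-wide average g(t)/(T + t).
g'(t) = 0.76·207·t^-0.24. Setting 0.76·207·t^-0.24 = 207·t^0.76/(27+t) gives 0.76(27+t) = t, so 0.24·t = 0.76×27.
t* = 0.76×27/0.24 = 85.5 min.

85.5 min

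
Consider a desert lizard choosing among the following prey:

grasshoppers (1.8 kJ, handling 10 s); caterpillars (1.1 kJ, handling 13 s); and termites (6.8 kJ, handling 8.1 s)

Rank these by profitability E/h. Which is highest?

termites

In descending order of E/h:
termites: 6.8/8.1 = 0.84 kJ/s
grasshoppers: 1.8/10 = 0.18 kJ/s
caterpillars: 1.1/13 = 0.0846 kJ/s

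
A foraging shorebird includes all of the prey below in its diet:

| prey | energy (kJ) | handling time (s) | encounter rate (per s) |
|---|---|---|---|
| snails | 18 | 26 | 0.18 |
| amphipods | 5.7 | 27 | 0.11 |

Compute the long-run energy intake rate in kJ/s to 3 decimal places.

R = Σλ_iE_i / (1 + Σλ_ih_i)
Numerator: 0.18×18 + 0.11×5.7 = 3.867
Denominator: 1 + 0.18×26 + 0.11×27 = 8.65
R = 3.867/8.65 = 0.4471 kJ/s

0.447 kJ/s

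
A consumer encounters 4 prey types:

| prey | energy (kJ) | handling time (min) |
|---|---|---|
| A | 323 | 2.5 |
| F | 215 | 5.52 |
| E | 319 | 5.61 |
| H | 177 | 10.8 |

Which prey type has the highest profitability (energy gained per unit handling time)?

A

In descending order of E/h:
A: 323/2.5 = 129 kJ/min
E: 319/5.61 = 56.9 kJ/min
F: 215/5.52 = 38.9 kJ/min
H: 177/10.8 = 16.4 kJ/min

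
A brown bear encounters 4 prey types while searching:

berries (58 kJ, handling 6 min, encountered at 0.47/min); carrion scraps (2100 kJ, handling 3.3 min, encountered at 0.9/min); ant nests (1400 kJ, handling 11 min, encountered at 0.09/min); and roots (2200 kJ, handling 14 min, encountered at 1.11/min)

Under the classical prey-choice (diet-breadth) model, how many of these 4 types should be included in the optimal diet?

Profitabilities (E/h, kJ/min): carrion scraps 636, roots 157, ant nests 127, berries 9.67. Add prey in this order while the next type's profitability exceeds the intake rate on those already taken.
Rate on top 1: 476.1. roots: 157 < 476.1 → exclude; stop.
Optimal diet: carrion scraps — 1 of 4 types.

1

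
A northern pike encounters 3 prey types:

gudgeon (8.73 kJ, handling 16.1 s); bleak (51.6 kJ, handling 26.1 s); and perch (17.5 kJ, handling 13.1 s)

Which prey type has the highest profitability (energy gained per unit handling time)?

bleak

Profitability E/h (kJ/s): gudgeon = 8.73/16.1 = 0.542, bleak = 51.6/26.1 = 1.98, perch = 17.5/13.1 = 1.34.
Ranked: bleak > perch > gudgeon.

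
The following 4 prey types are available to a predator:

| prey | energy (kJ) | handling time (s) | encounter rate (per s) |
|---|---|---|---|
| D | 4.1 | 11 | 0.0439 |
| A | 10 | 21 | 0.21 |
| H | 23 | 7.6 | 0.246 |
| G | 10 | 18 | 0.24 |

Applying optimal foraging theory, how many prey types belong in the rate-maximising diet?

E/h in descending order: H 3.03, G 0.556, A 0.476, D 0.373 kJ/s. The optimal diet is the largest prefix of this list for which every included type satisfies E_i/h_i > R on the types above it.
Rate on top 1: 1.972. G: 0.556 < 1.972 → exclude; stop.
Optimal diet: H — 1 of 4 types.

1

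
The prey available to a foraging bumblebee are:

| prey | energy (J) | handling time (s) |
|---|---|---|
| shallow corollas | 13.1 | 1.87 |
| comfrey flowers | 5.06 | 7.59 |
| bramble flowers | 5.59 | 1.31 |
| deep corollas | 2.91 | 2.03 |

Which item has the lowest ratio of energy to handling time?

comfrey flowers

In descending order of E/h:
shallow corollas: 13.1/1.87 = 7.01 J/s
bramble flowers: 5.59/1.31 = 4.27 J/s
deep corollas: 2.91/2.03 = 1.43 J/s
comfrey flowers: 5.06/7.59 = 0.667 J/s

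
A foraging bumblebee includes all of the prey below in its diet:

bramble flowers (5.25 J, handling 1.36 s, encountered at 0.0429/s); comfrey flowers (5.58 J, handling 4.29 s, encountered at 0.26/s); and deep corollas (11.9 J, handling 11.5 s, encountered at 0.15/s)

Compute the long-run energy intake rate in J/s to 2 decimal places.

Energy encountered per unit search time: 0.0429×5.25 + 0.26×5.58 + 0.15×11.9 = 3.461 J/s.
Handling time per unit search time: 0.0429×1.36 + 0.26×4.29 + 0.15×11.5 = 2.899.
Rate = 3.461/(1 + 2.899) = 0.8877 J/s.

0.89 J/s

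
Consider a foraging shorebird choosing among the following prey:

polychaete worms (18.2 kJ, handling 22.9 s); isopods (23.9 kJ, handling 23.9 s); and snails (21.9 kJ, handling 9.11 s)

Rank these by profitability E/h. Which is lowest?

In descending order of E/h:
snails: 21.9/9.11 = 2.4 kJ/s
isopods: 23.9/23.9 = 1 kJ/s
polychaete worms: 18.2/22.9 = 0.795 kJ/s

polychaete worms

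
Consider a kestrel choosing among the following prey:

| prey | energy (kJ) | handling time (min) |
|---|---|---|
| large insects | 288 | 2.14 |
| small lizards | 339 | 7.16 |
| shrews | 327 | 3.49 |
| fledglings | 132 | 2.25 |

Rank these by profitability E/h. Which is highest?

large insects

Profitability E/h (kJ/min): large insects = 288/2.14 = 135, small lizards = 339/7.16 = 47.3, shrews = 327/3.49 = 93.7, fledglings = 132/2.25 = 58.7.
Ranked: large insects > shrews > fledglings > small lizards.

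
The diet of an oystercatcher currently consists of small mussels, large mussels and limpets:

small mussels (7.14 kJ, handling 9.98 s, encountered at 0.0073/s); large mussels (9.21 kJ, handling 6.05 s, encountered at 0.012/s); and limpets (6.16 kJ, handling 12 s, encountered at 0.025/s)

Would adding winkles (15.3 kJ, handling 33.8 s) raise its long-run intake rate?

Yes

On small mussels, large mussels and limpets alone, R = ΣλE/(1+Σλh) = 0.3166/1.445 = 0.2191 kJ/s.
Profitability of winkles: 15.3/33.8 = 0.4527 kJ/s.
0.4527 > 0.2191, so adding winkles raises the average — include it.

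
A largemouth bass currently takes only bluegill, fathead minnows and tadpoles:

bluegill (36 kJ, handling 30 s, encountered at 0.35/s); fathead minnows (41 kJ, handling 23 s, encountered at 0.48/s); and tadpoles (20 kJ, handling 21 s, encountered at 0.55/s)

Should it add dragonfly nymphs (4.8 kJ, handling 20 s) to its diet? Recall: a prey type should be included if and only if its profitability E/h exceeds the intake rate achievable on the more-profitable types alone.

Current rate: (0.35×36 + 0.48×41 + 0.55×20)/(1 + 0.35×30 + 0.48×23 + 0.55×21) = 1.27 kJ/s.
Profitability of dragonfly nymphs: 4.8/20 = 0.24 kJ/s.
Since 0.24 < R, time spent handling dragonfly nymphs is better spent searching.

No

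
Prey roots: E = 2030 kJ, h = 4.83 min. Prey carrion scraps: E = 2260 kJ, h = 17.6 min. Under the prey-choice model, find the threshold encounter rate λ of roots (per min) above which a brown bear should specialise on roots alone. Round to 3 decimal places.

0.091 per min

At the threshold, the rate on roots alone equals the profitability of carrion scraps: λ·2030/(1 + λ·4.83) = 2260/17.6 = 128.4.
Rearranging, λ(2030 − 128.4×4.83) = 128.4, so λ = 128.4/1410 = 0.09108 per min.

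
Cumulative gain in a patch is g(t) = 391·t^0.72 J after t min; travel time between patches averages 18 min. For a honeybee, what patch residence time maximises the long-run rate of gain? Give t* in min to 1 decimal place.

By the marginal value theorem, leave when the instantaneous gain rate g'(t) equals the habitat-wide average g(t)/(T + t).
g'(t) = 0.72·391·t^-0.28. Setting 0.72·391·t^-0.28 = 391·t^0.72/(18+t) gives 0.72(18+t) = t, so 0.28·t = 0.72×18.
t* = 0.72×18/0.28 = 46.29 min.

46.3 min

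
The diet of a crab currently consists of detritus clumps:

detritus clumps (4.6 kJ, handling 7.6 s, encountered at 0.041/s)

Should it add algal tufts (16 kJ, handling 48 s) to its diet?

On detritus clumps alone, R = ΣλE/(1+Σλh) = 0.1886/1.312 = 0.1438 kJ/s.
algal tufts: E/h = 16/48 = 0.3333 kJ/s.
0.3333 > 0.1438, so adding algal tufts raises the average — include it.

Yes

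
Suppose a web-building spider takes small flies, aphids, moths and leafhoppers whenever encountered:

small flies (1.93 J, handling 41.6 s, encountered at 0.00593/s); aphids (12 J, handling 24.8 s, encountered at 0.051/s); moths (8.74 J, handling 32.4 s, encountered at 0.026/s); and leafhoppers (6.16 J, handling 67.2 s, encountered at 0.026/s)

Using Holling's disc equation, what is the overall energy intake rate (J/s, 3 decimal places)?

0.198 J/s

Energy encountered per unit search time: 0.00593×1.93 + 0.051×12 + 0.026×8.74 + 0.026×6.16 = 1.011 J/s.
Handling time per unit search time: 0.00593×41.6 + 0.051×24.8 + 0.026×32.4 + 0.026×67.2 = 4.101.
Rate = 1.011/(1 + 4.101) = 0.1982 J/s.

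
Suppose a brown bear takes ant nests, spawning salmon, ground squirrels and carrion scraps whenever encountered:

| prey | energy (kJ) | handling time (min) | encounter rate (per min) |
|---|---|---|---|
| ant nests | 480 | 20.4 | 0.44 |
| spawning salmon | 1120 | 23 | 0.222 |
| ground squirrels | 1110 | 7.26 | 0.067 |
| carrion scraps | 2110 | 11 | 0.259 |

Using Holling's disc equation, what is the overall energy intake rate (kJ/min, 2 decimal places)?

58.68 kJ/min

R = Σλ_iE_i / (1 + Σλ_ih_i)
Numerator: 0.44×480 + 0.222×1120 + 0.067×1110 + 0.259×2110 = 1081
Denominator: 1 + 0.44×20.4 + 0.222×23 + 0.067×7.26 + 0.259×11 = 18.42
R = 1081/18.42 = 58.68 kJ/min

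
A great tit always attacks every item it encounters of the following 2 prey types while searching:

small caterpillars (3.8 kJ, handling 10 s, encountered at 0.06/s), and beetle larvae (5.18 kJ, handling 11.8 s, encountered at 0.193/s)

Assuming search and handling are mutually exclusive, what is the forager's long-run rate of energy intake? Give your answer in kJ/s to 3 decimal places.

0.317 kJ/s

R = Σλ_iE_i / (1 + Σλ_ih_i)
Numerator: 0.06×3.8 + 0.193×5.18 = 1.228
Denominator: 1 + 0.06×10 + 0.193×11.8 = 3.877
R = 1.228/3.877 = 0.3166 kJ/s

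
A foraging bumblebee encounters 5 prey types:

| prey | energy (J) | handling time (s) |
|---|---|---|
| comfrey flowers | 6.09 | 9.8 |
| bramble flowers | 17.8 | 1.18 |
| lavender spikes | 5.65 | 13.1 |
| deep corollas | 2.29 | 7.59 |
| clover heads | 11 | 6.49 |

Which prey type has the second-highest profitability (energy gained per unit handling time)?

clover heads

Profitability E/h (J/s): comfrey flowers = 6.09/9.8 = 0.621, bramble flowers = 17.8/1.18 = 15.1, lavender spikes = 5.65/13.1 = 0.431, deep corollas = 2.29/7.59 = 0.302, clover heads = 11/6.49 = 1.69.
Ranked: bramble flowers > clover heads > comfrey flowers > lavender spikes > deep corollas.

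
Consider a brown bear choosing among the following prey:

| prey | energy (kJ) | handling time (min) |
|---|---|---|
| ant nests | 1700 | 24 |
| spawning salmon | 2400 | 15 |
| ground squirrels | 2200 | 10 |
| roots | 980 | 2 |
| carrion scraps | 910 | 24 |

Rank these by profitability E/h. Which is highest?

In descending order of E/h:
roots: 980/2 = 490 kJ/min
ground squirrels: 2200/10 = 220 kJ/min
spawning salmon: 2400/15 = 160 kJ/min
ant nests: 1700/24 = 70.8 kJ/min
carrion scraps: 910/24 = 37.9 kJ/min

roots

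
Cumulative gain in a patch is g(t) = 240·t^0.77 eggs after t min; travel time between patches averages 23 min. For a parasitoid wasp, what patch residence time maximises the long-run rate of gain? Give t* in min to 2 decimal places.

By the marginal value theorem, leave when the instantaneous gain rate g'(t) equals the habitat-wide average g(t)/(T + t).
g'(t) = 0.77·240·t^-0.23. Setting 0.77·240·t^-0.23 = 240·t^0.77/(23+t) gives 0.77(23+t) = t, so 0.23·t = 0.77×23.
t* = 0.77×23/0.23 = 77 min.

77.00 min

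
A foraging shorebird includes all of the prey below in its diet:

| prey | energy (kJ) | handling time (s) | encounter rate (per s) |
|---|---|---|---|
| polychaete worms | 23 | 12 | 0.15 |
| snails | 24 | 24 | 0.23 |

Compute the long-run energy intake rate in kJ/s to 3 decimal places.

1.078 kJ/s

R = (0.15×23 + 0.23×24) / (1 + 0.15×12 + 0.23×24) = 8.97/8.32 = 1.078 kJ/s.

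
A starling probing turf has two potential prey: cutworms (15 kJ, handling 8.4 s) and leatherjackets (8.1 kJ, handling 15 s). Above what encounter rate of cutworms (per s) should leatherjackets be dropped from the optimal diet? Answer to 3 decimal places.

0.052 per s

Drop leatherjackets once their profitability E₂/h₂ falls below the rate achievable on cutworms alone: E₂/h₂ = λE₁/(1 + λh₁).
Solve for λ: λE₁h₂ = E₂(1 + λh₁) → λ(E₁h₂ − E₂h₁) = E₂ → λ = E₂/(E₁h₂ − E₂h₁).
λ = 8.1/(15×15 − 8.1×8.4) = 8.1/157 = 0.05161 per s.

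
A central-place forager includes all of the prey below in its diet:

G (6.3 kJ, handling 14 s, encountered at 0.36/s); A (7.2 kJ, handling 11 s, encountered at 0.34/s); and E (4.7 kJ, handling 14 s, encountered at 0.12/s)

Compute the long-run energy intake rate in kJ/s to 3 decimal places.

0.461 kJ/s

R = (0.36×6.3 + 0.34×7.2 + 0.12×4.7) / (1 + 0.36×14 + 0.34×11 + 0.12×14) = 5.28/11.46 = 0.4607 kJ/s.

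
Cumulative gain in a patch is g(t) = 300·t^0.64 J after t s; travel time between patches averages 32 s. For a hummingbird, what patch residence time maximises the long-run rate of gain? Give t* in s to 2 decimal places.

56.89 s

Maximise g(t)/(T+t): set derivative to zero → g'(t)(T+t) = g(t).
g'(t) = 0.64·300·t^-0.36. Setting 0.64·300·t^-0.36 = 300·t^0.64/(32+t) gives 0.64(32+t) = t, so 0.36·t = 0.64×32.
t* = 0.64×32/0.36 = 56.89 s.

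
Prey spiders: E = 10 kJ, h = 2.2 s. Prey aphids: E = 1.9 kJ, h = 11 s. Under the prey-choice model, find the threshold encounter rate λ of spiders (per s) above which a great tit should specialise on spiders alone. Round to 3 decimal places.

0.018 per s

At the threshold, the rate on spiders alone equals the profitability of aphids: λ·10/(1 + λ·2.2) = 1.9/11 = 0.1727.
Rearranging, λ(10 − 0.1727×2.2) = 0.1727, so λ = 0.1727/9.62 = 0.01796 per s.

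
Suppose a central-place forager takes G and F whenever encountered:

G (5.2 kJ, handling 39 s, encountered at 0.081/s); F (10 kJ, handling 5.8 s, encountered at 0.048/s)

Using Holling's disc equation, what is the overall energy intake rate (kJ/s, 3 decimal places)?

Energy encountered per unit search time: 0.081×5.2 + 0.048×10 = 0.9012 kJ/s.
Handling time per unit search time: 0.081×39 + 0.048×5.8 = 3.437.
Rate = 0.9012/(1 + 3.437) = 0.2031 kJ/s.

0.203 kJ/s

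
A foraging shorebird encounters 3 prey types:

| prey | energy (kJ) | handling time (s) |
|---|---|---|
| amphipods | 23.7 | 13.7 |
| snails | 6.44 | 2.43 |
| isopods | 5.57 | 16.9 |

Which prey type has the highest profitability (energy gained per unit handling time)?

In descending order of E/h:
snails: 6.44/2.43 = 2.65 kJ/s
amphipods: 23.7/13.7 = 1.73 kJ/s
isopods: 5.57/16.9 = 0.33 kJ/s

snails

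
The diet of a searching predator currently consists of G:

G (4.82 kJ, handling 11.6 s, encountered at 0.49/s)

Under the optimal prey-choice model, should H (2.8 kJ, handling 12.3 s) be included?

No

Current rate: (0.49×4.82)/(1 + 0.49×11.6) = 0.3534 kJ/s.
Profitability of H: 2.8/12.3 = 0.2276 kJ/s.
0.2276 < 0.3534, so adding H would lower the average — exclude it.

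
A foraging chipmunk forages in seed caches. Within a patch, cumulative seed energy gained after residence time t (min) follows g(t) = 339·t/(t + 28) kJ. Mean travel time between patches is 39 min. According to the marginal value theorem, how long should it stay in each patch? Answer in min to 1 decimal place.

Maximise g(t)/(T+t): set derivative to zero → g'(t)(T+t) = g(t).
g'(t) = 339·28/(t + 28)². Setting 339·28/(t+28)² = 339t/[(t+28)(39+t)] gives 28(39+t) = t(t+28), so t² = 28×39 = 1092.
t* = √1092 = 33.05 min.

33.0 min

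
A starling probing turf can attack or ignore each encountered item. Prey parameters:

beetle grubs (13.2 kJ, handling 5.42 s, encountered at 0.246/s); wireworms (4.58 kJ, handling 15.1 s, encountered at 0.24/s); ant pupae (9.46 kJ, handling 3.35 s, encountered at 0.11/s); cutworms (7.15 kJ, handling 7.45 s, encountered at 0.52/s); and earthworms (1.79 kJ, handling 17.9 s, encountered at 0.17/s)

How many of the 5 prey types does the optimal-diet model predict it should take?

E/h in descending order: ant pupae 2.82, beetle grubs 2.44, cutworms 0.96, wireworms 0.303, earthworms 0.1 kJ/s. The optimal diet is the largest prefix of this list for which every included type satisfies E_i/h_i > R on the types above it.
Rate on top 1: 0.7604. beetle grubs: 2.44 > 0.7604 → include.
Rate on top 2: 1.587. cutworms: 0.96 < 1.587 → exclude; stop.
Optimal diet: ant pupae, beetle grubs — 2 of 5 types.

2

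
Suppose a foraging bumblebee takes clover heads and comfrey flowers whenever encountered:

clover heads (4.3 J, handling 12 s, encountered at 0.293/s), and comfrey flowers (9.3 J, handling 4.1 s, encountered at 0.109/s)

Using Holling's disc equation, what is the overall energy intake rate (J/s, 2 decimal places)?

R = Σλ_iE_i / (1 + Σλ_ih_i)
Numerator: 0.293×4.3 + 0.109×9.3 = 2.274
Denominator: 1 + 0.293×12 + 0.109×4.1 = 4.963
R = 2.274/4.963 = 0.4581 J/s

0.46 J/s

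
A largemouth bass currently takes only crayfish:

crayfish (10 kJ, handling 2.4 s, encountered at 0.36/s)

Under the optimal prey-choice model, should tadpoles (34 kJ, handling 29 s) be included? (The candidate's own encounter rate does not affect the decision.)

No

Intake rate on the current diet: R = (0.36×10) / (1 + 0.36×2.4) = 3.6/1.864 = 1.931 kJ/s.
Profitability of tadpoles: 34/29 = 1.172 kJ/s.
Since 1.172 < R, time spent handling tadpoles is better spent searching.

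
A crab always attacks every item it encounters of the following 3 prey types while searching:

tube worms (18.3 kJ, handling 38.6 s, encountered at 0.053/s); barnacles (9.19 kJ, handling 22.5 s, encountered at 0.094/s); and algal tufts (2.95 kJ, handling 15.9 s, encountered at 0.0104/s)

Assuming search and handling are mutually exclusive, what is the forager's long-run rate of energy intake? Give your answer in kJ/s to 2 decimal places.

0.35 kJ/s

R = (0.053×18.3 + 0.094×9.19 + 0.0104×2.95) / (1 + 0.053×38.6 + 0.094×22.5 + 0.0104×15.9) = 1.864/5.326 = 0.3501 kJ/s.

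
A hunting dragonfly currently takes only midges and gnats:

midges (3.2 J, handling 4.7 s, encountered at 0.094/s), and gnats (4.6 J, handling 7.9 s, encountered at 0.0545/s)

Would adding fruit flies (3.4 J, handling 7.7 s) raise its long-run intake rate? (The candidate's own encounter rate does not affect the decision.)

Yes

On midges and gnats alone, R = ΣλE/(1+Σλh) = 0.5515/1.872 = 0.2945 J/s.
fruit flies: E/h = 3.4/7.7 = 0.4416 J/s.
Since 0.4416 > R, including fruit flies increases the long-run rate.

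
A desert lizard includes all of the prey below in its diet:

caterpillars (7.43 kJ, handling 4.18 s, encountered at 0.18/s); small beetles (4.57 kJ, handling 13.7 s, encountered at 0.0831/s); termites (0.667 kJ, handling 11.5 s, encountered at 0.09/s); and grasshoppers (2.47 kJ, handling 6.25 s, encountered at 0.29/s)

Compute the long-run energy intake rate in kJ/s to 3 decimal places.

0.435 kJ/s

R = Σλ_iE_i / (1 + Σλ_ih_i)
Numerator: 0.18×7.43 + 0.0831×4.57 + 0.09×0.667 + 0.29×2.47 = 2.493
Denominator: 1 + 0.18×4.18 + 0.0831×13.7 + 0.09×11.5 + 0.29×6.25 = 5.738
R = 2.493/5.738 = 0.4345 kJ/s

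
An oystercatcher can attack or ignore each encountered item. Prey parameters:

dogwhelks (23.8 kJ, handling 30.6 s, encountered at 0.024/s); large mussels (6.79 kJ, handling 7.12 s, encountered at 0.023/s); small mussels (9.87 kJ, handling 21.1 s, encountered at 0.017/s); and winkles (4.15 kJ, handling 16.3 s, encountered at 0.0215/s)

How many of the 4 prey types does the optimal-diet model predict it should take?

E/h in descending order: large mussels 0.954, dogwhelks 0.778, small mussels 0.468, winkles 0.255 kJ/s. The optimal diet is the largest prefix of this list for which every included type satisfies E_i/h_i > R on the types above it.
Rate on top 1: 0.1342. dogwhelks: 0.778 > 0.1342 → include.
Rate on top 2: 0.3832. small mussels: 0.468 > 0.3832 → include.
Rate on top 3: 0.3966. winkles: 0.255 < 0.3966 → exclude; stop.
Optimal diet: large mussels, dogwhelks, small mussels — 3 of 4 types.

3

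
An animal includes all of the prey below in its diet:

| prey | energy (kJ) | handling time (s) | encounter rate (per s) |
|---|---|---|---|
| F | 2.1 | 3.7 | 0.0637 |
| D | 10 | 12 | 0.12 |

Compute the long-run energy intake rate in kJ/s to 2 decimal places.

0.50 kJ/s

R = (0.0637×2.1 + 0.12×10) / (1 + 0.0637×3.7 + 0.12×12) = 1.334/2.676 = 0.4985 kJ/s.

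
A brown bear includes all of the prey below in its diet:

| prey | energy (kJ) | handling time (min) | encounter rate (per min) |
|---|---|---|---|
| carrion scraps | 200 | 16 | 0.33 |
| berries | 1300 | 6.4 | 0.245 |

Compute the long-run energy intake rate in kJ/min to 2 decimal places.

R = Σλ_iE_i / (1 + Σλ_ih_i)
Numerator: 0.33×200 + 0.245×1300 = 384.5
Denominator: 1 + 0.33×16 + 0.245×6.4 = 7.848
R = 384.5/7.848 = 48.99 kJ/min

48.99 kJ/min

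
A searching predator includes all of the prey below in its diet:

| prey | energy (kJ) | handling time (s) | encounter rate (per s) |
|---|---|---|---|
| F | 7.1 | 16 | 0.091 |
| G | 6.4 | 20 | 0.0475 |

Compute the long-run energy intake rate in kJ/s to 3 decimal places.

R = Σλ_iE_i / (1 + Σλ_ih_i)
Numerator: 0.091×7.1 + 0.0475×6.4 = 0.9501
Denominator: 1 + 0.091×16 + 0.0475×20 = 3.406
R = 0.9501/3.406 = 0.2789 kJ/s

0.279 kJ/s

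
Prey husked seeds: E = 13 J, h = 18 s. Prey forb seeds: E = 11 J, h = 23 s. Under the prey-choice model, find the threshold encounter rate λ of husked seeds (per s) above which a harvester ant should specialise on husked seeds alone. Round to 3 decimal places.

At the threshold, the rate on husked seeds alone equals the profitability of forb seeds: λ·13/(1 + λ·18) = 11/23 = 0.4783.
Rearranging, λ(13 − 0.4783×18) = 0.4783, so λ = 0.4783/4.391 = 0.1089 per s.

0.109 per s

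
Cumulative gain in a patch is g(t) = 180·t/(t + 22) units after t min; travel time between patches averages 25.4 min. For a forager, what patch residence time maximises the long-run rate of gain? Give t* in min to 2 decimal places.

Maximise g(t)/(T+t): set derivative to zero → g'(t)(T+t) = g(t).
g'(t) = 180·22/(t + 22)². Setting 180·22/(t+22)² = 180t/[(t+22)(25.4+t)] gives 22(25.4+t) = t(t+22), so t² = 22×25.4 = 558.8.
t* = √558.8 = 23.64 min.

23.64 min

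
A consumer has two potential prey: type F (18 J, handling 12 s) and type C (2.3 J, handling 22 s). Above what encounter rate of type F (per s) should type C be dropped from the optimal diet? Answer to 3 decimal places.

0.006 per s

The zero-one rule: include type C iff E₂/h₂ > λE₁/(1+λh₁). Equality gives the switch point.
λE₁h₂ = E₂ + λE₂h₁ ⇒ λ = E₂/(E₁h₂ − E₂h₁) = 2.3/(396 − 27.6) = 0.006243 per s.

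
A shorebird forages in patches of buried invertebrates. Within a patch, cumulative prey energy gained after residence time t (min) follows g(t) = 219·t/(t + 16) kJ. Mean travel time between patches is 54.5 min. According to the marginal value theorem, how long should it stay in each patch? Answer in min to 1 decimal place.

Optimal t* satisfies g'(t*) = g(t*)/(T + t*).
g'(t) = 219·16/(t + 16)². Setting 219·16/(t+16)² = 219t/[(t+16)(54.5+t)] gives 16(54.5+t) = t(t+16), so t² = 16×54.5 = 872.
t* = √872 = 29.53 min.

29.5 min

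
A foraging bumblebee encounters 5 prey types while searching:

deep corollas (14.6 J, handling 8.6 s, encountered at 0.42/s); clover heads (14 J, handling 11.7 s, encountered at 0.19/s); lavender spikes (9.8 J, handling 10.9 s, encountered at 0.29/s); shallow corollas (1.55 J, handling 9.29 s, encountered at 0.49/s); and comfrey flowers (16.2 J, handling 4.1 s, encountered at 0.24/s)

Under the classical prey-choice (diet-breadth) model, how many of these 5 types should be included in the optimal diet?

1

Rank by E/h (J/s): comfrey flowers 3.95, deep corollas 1.7, clover heads 1.2, lavender spikes 0.899, shallow corollas 0.167. Include each in turn until the next type's E/h falls below the running intake rate.
Rate on top 1: 1.96. deep corollas: 1.7 < 1.96 → exclude; stop.
Optimal diet: comfrey flowers — 1 of 5 types.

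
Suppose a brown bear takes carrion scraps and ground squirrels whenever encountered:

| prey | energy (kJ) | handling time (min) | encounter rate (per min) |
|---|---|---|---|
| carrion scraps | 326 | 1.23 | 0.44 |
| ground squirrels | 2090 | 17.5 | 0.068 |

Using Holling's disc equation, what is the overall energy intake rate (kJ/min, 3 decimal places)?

104.555 kJ/min

R = Σλ_iE_i / (1 + Σλ_ih_i)
Numerator: 0.44×326 + 0.068×2090 = 285.6
Denominator: 1 + 0.44×1.23 + 0.068×17.5 = 2.731
R = 285.6/2.731 = 104.6 kJ/min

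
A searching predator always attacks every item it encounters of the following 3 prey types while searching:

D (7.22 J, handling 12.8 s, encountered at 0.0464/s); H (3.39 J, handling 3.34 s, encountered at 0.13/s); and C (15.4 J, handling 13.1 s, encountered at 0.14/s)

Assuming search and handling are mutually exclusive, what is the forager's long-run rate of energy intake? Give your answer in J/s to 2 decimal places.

Energy encountered per unit search time: 0.0464×7.22 + 0.13×3.39 + 0.14×15.4 = 2.932 J/s.
Handling time per unit search time: 0.0464×12.8 + 0.13×3.34 + 0.14×13.1 = 2.862.
Rate = 2.932/(1 + 2.862) = 0.7591 J/s.

0.76 J/s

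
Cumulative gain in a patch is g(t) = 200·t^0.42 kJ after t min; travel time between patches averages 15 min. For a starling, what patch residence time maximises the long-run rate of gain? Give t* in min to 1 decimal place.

Optimal t* satisfies g'(t*) = g(t*)/(T + t*).
g'(t) = 0.42·200·t^-0.58. Setting 0.42·200·t^-0.58 = 200·t^0.42/(15+t) gives 0.42(15+t) = t, so 0.58·t = 0.42×15.
t* = 0.42×15/0.58 = 10.86 min.

10.9 min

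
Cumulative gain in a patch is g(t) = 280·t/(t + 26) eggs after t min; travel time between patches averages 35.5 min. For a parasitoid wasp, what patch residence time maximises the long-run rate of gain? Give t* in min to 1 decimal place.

By the marginal value theorem, leave when the instantaneous gain rate g'(t) equals the habitat-wide average g(t)/(T + t).
g'(t) = 280·26/(t + 26)². Setting 280·26/(t+26)² = 280t/[(t+26)(35.5+t)] gives 26(35.5+t) = t(t+26), so t² = 26×35.5 = 923.
t* = √923 = 30.38 min.

30.4 min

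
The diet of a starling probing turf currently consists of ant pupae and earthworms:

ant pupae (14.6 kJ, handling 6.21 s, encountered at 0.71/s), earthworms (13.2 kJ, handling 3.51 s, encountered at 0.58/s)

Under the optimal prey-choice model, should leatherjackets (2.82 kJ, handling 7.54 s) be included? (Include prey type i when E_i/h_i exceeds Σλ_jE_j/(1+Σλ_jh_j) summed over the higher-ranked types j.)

Current rate: (0.71×14.6 + 0.58×13.2)/(1 + 0.71×6.21 + 0.58×3.51) = 2.421 kJ/s.
leatherjackets: E/h = 2.82/7.54 = 0.374 kJ/s.
0.374 < 2.421, so adding leatherjackets would lower the average — exclude it.

No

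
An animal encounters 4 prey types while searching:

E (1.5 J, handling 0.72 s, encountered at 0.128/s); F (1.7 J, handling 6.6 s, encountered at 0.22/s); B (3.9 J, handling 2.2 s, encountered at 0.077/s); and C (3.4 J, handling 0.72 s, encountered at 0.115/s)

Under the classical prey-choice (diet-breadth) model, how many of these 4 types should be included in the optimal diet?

3

Profitabilities (E/h, J/s): C 4.72, E 2.08, B 1.77, F 0.258. Add prey in this order while the next type's profitability exceeds the intake rate on those already taken.
Rate on top 1: 0.3611. E: 2.08 > 0.3611 → include.
Rate on top 2: 0.4962. B: 1.77 > 0.4962 → include.
Rate on top 3: 0.657. F: 0.258 < 0.657 → exclude; stop.
Optimal diet: C, E, B — 3 of 4 types.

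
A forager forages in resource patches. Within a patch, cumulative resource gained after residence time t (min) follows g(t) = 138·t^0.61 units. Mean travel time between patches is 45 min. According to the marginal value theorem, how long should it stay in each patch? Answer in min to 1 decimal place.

Optimal t* satisfies g'(t*) = g(t*)/(T + t*).
g'(t) = 0.61·138·t^-0.39. Setting 0.61·138·t^-0.39 = 138·t^0.61/(45+t) gives 0.61(45+t) = t, so 0.39·t = 0.61×45.
t* = 0.61×45/0.39 = 70.38 min.

70.4 min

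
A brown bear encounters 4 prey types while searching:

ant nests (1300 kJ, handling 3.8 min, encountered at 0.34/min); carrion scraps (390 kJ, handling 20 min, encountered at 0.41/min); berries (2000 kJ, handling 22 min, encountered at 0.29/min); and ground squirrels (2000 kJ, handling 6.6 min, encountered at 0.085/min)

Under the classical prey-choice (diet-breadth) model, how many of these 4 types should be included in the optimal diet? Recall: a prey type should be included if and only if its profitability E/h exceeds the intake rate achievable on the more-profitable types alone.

2

E/h in descending order: ant nests 342, ground squirrels 303, berries 90.9, carrion scraps 19.5 kJ/min. The optimal diet is the largest prefix of this list for which every included type satisfies E_i/h_i > R on the types above it.
Rate on top 1: 192.8. ground squirrels: 303 > 192.8 → include.
Rate on top 2: 214.5. berries: 90.9 < 214.5 → exclude; stop.
Optimal diet: ant nests, ground squirrels — 2 of 4 types.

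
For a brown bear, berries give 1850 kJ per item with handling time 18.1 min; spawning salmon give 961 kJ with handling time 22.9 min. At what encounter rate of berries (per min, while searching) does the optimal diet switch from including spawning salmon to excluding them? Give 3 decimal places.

At the threshold, the rate on berries alone equals the profitability of spawning salmon: λ·1850/(1 + λ·18.1) = 961/22.9 = 41.97.
Rearranging, λ(1850 − 41.97×18.1) = 41.97, so λ = 41.97/1090 = 0.03848 per min.

0.038 per min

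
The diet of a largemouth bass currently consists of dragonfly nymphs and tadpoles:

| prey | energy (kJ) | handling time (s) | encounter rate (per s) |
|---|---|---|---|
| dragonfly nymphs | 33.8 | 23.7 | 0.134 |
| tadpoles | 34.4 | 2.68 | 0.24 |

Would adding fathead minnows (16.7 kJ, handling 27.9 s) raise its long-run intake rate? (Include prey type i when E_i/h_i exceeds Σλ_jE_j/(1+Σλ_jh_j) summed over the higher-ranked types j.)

Current rate: (0.134×33.8 + 0.24×34.4)/(1 + 0.134×23.7 + 0.24×2.68) = 2.653 kJ/s.
fathead minnows: E/h = 16.7/27.9 = 0.5986 kJ/s.
0.5986 < 2.653, so adding fathead minnows would lower the average — exclude it.

No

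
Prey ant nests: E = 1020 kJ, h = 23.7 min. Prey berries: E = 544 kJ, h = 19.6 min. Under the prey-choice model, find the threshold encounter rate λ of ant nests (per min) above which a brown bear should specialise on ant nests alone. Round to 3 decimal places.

0.077 per min

At the threshold, the rate on ant nests alone equals the profitability of berries: λ·1020/(1 + λ·23.7) = 544/19.6 = 27.76.
Rearranging, λ(1020 − 27.76×23.7) = 27.76, so λ = 27.76/362.2 = 0.07663 per min.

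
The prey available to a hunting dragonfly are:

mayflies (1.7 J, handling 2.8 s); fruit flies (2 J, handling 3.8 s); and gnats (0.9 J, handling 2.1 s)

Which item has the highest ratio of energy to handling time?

mayflies

In descending order of E/h:
mayflies: 1.7/2.8 = 0.607 J/s
fruit flies: 2/3.8 = 0.526 J/s
gnats: 0.9/2.1 = 0.429 J/s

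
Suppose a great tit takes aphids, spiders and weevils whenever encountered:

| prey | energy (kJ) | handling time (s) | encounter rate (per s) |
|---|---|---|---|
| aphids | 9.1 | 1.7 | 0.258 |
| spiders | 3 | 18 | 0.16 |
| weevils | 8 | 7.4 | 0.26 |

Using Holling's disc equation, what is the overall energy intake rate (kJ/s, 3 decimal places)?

0.786 kJ/s

R = (0.258×9.1 + 0.16×3 + 0.26×8) / (1 + 0.258×1.7 + 0.16×18 + 0.26×7.4) = 4.908/6.243 = 0.7862 kJ/s.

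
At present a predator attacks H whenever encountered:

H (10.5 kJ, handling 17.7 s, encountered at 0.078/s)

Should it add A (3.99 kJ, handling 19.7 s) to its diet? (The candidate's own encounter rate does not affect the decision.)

Current rate: (0.078×10.5)/(1 + 0.078×17.7) = 0.344 kJ/s.
Profitability of A: 3.99/19.7 = 0.2025 kJ/s.
Since 0.2025 < R, time spent handling A is better spent searching.

No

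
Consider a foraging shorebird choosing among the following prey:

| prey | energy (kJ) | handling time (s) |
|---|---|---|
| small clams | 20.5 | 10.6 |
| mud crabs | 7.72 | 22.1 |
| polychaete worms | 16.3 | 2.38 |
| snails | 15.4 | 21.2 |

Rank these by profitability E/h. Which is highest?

Profitability E/h (kJ/s): small clams = 20.5/10.6 = 1.93, mud crabs = 7.72/22.1 = 0.349, polychaete worms = 16.3/2.38 = 6.85, snails = 15.4/21.2 = 0.726.
Ranked: polychaete worms > small clams > snails > mud crabs.

polychaete worms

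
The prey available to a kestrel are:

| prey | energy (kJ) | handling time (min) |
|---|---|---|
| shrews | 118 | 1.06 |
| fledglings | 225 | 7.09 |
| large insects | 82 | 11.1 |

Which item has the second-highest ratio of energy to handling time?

fledglings

In descending order of E/h:
shrews: 118/1.06 = 111 kJ/min
fledglings: 225/7.09 = 31.7 kJ/min
large insects: 82/11.1 = 7.39 kJ/min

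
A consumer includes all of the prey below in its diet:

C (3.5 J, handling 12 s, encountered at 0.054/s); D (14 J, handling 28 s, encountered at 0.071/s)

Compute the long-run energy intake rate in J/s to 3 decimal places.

Energy encountered per unit search time: 0.054×3.5 + 0.071×14 = 1.183 J/s.
Handling time per unit search time: 0.054×12 + 0.071×28 = 2.636.
Rate = 1.183/(1 + 2.636) = 0.3254 J/s.

0.325 J/s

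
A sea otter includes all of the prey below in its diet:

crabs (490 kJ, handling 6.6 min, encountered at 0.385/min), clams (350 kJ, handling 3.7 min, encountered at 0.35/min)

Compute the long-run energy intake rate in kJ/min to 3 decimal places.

Energy encountered per unit search time: 0.385×490 + 0.35×350 = 311.1 kJ/min.
Handling time per unit search time: 0.385×6.6 + 0.35×3.7 = 3.836.
Rate = 311.1/(1 + 3.836) = 64.34 kJ/min.

64.340 kJ/min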